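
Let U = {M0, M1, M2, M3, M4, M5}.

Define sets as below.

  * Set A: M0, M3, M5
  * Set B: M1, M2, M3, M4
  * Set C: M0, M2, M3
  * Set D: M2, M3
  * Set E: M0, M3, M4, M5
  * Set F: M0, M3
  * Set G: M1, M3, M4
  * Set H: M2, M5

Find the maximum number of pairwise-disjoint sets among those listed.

2

F, H are pairwise disjoint (F={M0,M3}; H={M2,M5}).
Every remaining set overlaps one of these, and no 3 of the listed sets are pairwise disjoint, so 2 is the maximum.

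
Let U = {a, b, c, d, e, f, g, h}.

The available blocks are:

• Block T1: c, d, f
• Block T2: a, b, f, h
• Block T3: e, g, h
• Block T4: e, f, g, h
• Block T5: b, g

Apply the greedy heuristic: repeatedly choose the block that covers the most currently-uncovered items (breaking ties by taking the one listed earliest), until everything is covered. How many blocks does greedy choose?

3

Greedy: pick T2 (covers 4 new) → pick T1 (covers 2 new) → pick T3 (covers 2 new). Total picks: 3.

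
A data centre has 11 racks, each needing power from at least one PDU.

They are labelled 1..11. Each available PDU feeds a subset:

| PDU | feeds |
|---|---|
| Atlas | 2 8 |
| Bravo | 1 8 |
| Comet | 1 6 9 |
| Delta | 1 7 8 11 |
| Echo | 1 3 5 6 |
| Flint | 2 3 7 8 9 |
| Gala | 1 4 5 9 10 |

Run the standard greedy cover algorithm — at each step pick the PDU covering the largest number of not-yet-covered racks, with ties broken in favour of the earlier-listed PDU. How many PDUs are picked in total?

4

Greedy: pick Flint (covers 5 new) → pick Gala (covers 4 new) → pick Comet (covers 1 new) → pick Delta (covers 1 new). Total picks: 4.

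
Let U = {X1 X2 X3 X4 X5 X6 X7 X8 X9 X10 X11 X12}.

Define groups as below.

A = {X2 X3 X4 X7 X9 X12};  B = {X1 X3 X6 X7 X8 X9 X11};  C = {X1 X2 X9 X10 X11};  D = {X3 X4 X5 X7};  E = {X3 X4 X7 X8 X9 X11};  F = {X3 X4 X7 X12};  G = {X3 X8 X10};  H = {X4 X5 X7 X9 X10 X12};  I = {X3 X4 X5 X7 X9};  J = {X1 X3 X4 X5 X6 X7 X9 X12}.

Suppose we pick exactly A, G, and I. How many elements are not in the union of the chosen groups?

Union of A, G, I = {X2, X3, X4, X5, X7, X8, X9, X10, X12}.
Not covered: X1, X6, X11 — 3 elements.

3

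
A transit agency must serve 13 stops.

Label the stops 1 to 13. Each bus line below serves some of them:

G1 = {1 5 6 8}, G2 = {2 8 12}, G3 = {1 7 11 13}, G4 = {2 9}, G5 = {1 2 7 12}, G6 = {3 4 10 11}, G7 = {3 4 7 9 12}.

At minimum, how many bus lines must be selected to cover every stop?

G1 and G3 and G4 and G5 and G6 together: G1 ∪ G3 ∪ G4 ∪ G5 ∪ G6 = {1, 2, 3, 4, 5, 6, 7, 8, 9, 10, 11, 12, 13} — every stop is covered.
No 4 of the 7 bus lines cover everything (all 35 combinations miss at least one stop), so 5 is optimal.

5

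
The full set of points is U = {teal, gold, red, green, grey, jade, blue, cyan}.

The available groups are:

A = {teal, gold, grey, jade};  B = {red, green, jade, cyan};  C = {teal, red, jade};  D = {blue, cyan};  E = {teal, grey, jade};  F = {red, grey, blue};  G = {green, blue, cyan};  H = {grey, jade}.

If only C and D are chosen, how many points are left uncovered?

Union of C, D = {teal, red, jade, blue, cyan}.
Not covered: gold, green, grey — 3 points.

3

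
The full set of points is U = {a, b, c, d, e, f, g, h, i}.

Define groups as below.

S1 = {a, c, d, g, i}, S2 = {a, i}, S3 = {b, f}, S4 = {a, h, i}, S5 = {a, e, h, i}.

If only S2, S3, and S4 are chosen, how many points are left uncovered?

4

Union of S2, S3, S4 = {a, b, f, h, i}.
Not covered: c, d, e, g — 4 points.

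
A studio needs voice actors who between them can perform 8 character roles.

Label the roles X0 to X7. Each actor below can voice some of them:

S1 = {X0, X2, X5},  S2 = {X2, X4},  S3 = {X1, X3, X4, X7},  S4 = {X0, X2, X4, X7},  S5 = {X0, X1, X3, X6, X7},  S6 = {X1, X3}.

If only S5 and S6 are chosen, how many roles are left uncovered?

Union of S5, S6 = {X0, X1, X3, X6, X7}.
Not covered: X2, X4, X5 — 3 roles.

3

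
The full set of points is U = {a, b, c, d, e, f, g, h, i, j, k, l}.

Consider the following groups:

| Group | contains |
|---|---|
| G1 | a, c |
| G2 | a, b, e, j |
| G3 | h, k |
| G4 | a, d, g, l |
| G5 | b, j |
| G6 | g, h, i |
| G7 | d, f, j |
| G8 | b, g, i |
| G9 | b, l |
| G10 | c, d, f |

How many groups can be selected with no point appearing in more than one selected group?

4

G1, G3, G7, G9 are pairwise disjoint (G1={a,c}; G3={h,k}; G7={d,f,j}; G9={b,l}).
Every remaining group overlaps one of these, and no 5 of the listed groups are pairwise disjoint, so 4 is the maximum.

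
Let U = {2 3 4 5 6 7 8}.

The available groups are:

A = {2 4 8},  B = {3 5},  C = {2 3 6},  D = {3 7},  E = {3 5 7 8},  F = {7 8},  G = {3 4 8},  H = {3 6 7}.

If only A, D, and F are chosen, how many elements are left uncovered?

Union of A, D, F = {2, 3, 4, 7, 8}.
Not covered: 5, 6 — 2 elements.

2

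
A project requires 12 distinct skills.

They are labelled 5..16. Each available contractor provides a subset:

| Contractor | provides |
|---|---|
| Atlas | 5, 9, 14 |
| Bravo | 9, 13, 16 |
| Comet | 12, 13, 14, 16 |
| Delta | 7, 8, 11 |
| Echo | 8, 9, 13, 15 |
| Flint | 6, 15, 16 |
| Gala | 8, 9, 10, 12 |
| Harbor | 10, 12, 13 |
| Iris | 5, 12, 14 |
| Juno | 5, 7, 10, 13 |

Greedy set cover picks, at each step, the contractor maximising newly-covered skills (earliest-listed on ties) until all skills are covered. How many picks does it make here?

Greedy: pick Comet (covers 4 new) → pick Delta (covers 3 new) → pick Atlas (covers 2 new) → pick Flint (covers 2 new) → pick Gala (covers 1 new). Total picks: 5.
(The true minimum cover uses only 4 contractors, so greedy is not optimal here.)

5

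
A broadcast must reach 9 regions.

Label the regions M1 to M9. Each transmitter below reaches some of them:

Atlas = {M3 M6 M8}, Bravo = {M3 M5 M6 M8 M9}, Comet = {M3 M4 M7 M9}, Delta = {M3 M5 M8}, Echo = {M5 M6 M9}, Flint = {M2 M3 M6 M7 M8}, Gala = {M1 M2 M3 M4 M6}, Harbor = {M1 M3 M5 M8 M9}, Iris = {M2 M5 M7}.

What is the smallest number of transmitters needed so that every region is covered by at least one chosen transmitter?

3

Take {Comet, Flint, Harbor}. Their union is {M1, M2, M3, M4, M5, M6, M7, M8, M9}, which is all 9 regions.
No 2 of the 9 transmitters cover everything (all 36 combinations miss at least one region), so 3 is optimal.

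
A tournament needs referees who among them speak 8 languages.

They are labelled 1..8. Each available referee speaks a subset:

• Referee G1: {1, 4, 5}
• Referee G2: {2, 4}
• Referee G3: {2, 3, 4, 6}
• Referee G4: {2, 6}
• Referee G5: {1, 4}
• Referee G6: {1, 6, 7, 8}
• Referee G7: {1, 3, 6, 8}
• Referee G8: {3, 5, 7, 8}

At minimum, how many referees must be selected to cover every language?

3

G1 and G4 and G8 together: G1 ∪ G4 ∪ G8 = {1, 2, 3, 4, 5, 6, 7, 8} — every language is covered.
No 2 of the 8 referees cover everything (all 28 combinations miss at least one language), so 3 is optimal.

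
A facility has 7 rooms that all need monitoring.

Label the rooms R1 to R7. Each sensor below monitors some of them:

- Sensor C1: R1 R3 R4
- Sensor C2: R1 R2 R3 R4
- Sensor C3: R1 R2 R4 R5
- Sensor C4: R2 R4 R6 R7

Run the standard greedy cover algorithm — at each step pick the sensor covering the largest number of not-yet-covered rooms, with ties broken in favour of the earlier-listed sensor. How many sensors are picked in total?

3

Greedy: pick C2 (covers 4 new) → pick C4 (covers 2 new) → pick C3 (covers 1 new). Total picks: 3.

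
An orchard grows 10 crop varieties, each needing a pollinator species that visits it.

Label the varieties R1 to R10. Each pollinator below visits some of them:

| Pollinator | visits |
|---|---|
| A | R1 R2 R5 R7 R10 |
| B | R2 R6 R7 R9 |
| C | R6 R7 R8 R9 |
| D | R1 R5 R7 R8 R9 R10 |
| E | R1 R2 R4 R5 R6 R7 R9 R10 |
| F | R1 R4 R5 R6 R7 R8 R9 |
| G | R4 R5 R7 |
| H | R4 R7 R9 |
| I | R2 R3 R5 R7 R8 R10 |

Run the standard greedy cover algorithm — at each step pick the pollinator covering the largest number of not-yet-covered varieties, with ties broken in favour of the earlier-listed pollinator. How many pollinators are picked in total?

2

Greedy: pick E (covers 8 new) → pick I (covers 2 new). Total picks: 2.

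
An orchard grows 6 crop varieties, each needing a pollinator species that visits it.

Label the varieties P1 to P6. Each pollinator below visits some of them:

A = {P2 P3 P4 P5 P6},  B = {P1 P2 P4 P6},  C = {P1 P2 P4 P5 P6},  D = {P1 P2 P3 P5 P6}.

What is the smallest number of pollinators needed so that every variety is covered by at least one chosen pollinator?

A and B together: A ∪ B = {P1, P2, P3, P4, P5, P6} — every variety is covered.
No single pollinator has all 6 varieties (the largest, A, has 5), so 2 is optimal.

2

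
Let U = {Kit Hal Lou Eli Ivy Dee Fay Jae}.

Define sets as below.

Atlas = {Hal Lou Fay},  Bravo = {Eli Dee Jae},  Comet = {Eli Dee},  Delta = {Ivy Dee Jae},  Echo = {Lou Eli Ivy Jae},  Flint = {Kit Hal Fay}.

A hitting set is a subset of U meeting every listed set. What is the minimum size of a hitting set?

Take H = {Hal, Lou, Dee}. Each listed set contains at least one of these, so H is a hitting set of size 3.
No choice of 2 points meets every set, so 3 is the minimum.

3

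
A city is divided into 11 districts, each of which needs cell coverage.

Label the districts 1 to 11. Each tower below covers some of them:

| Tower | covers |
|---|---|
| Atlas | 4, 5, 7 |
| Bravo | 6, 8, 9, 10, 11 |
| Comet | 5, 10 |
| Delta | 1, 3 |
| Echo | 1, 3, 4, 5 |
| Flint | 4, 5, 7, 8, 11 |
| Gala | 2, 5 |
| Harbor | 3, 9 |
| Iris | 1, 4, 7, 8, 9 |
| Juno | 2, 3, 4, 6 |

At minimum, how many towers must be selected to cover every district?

4

Bravo and Delta and Flint and Gala together: Bravo ∪ Delta ∪ Flint ∪ Gala = {1, 2, 3, 4, 5, 6, 7, 8, 9, 10, 11} — every district is covered.
No 3 of the 10 towers cover everything (all 120 combinations miss at least one district), so 4 is optimal.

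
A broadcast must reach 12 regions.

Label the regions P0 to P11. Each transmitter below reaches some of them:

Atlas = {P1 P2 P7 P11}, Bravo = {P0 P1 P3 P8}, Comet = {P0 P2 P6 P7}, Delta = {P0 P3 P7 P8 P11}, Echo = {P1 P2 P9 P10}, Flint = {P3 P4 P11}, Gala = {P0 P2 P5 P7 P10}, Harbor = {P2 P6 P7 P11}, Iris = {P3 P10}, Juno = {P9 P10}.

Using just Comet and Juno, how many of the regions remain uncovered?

Union of Comet, Juno = {P0, P2, P6, P7, P9, P10}.
Not covered: P1, P3, P4, P5, P8, P11 — 6 regions.

6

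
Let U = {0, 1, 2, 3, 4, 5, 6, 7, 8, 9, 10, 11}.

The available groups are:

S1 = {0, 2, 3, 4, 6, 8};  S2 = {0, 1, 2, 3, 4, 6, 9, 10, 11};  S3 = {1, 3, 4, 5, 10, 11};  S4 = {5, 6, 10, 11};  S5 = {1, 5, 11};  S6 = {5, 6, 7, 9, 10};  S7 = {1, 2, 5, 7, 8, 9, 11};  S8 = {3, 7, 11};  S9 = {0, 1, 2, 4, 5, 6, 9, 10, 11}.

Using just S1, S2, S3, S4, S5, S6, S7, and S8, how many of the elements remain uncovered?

Union of S1, S2, S3, S4, S5, S6, S7, S8 = {0, 1, 2, 3, 4, 5, 6, 7, 8, 9, 10, 11} — that's every element, so 0 are uncovered.

0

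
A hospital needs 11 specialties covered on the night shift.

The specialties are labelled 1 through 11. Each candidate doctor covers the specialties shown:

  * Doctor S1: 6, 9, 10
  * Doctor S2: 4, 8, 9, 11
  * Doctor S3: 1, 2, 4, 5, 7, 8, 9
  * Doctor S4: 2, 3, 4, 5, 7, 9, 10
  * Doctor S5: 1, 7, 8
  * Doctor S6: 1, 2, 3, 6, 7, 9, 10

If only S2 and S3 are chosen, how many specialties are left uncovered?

3

Union of S2, S3 = {1, 2, 4, 5, 7, 8, 9, 11}.
Not covered: 3, 6, 10 — 3 specialties.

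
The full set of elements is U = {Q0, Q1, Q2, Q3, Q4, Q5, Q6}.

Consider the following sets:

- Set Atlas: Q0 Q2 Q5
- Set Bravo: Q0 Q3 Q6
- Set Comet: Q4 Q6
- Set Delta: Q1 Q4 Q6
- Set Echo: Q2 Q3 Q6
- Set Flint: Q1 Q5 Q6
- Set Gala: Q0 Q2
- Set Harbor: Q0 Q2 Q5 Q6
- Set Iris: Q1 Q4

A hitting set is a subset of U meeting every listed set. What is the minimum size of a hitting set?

Take H = {Q1, Q2, Q6}. Each listed set contains at least one of these, so H is a hitting set of size 3.
No choice of 2 elements meets every set, so 3 is the minimum.

3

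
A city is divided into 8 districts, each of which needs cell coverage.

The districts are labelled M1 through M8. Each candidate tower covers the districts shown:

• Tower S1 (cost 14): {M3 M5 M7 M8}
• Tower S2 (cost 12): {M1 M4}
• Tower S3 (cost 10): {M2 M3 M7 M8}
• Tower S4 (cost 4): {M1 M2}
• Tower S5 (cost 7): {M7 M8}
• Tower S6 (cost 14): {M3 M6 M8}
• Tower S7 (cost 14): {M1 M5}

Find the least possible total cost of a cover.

44

S1, S2, S4, S6 together cover every district (S1 ∪ S2 ∪ S4 ∪ S6 = {M1, M2, M3, M4, M5, M6, M7, M8}); total cost 14 + 12 + 4 + 14 = 44.
The greedy pick S4, S3, S2, S1, S6 costs 54; no covering selection beats 44.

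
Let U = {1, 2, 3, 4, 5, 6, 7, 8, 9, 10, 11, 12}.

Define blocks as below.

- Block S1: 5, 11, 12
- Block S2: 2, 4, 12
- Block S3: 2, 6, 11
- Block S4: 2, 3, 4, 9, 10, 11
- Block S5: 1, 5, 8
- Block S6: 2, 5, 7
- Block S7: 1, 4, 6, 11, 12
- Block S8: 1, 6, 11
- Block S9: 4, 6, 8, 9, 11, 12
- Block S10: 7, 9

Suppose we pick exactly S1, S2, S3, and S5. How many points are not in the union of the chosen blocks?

4

Union of S1, S2, S3, S5 = {1, 2, 4, 5, 6, 8, 11, 12}.
Not covered: 3, 7, 9, 10 — 4 points.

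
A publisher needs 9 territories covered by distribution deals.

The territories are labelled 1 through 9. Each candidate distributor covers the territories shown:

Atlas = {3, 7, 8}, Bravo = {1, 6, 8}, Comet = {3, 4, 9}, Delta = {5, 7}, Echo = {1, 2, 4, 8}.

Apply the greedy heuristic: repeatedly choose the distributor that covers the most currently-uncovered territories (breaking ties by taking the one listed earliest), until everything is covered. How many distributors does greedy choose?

Greedy: pick Echo (covers 4 new) → pick Atlas (covers 2 new) → pick Bravo (covers 1 new) → pick Comet (covers 1 new) → pick Delta (covers 1 new). Total picks: 5.
(The true minimum cover uses only 4 distributors, so greedy is not optimal here.)

5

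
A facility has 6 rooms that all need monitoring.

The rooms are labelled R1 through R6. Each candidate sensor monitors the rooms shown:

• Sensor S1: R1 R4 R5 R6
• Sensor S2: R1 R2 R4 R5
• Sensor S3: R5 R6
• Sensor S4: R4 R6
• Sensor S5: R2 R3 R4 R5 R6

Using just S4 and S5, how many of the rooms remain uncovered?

Union of S4, S5 = {R2, R3, R4, R5, R6}.
Not covered: R1 — 1 room.

1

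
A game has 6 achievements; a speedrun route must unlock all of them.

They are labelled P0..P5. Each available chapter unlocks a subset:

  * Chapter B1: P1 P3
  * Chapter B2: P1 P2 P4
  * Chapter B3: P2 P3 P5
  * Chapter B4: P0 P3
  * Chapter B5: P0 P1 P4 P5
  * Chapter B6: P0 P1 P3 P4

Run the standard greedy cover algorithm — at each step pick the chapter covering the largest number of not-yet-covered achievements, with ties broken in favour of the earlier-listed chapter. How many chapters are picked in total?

Greedy: pick B5 (covers 4 new) → pick B3 (covers 2 new). Total picks: 2.

2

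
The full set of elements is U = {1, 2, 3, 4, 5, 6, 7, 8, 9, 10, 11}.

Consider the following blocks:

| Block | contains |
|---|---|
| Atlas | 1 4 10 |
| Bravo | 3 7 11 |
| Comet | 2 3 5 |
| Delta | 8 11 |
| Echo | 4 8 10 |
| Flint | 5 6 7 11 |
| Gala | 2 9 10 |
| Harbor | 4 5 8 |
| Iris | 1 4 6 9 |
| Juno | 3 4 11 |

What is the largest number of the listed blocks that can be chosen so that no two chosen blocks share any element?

3

Comet, Delta, Iris are pairwise disjoint (Comet={2,3,5}; Delta={8,11}; Iris={1,4,6,9}).
Every remaining block overlaps one of these, and no 4 of the listed blocks are pairwise disjoint, so 3 is the maximum.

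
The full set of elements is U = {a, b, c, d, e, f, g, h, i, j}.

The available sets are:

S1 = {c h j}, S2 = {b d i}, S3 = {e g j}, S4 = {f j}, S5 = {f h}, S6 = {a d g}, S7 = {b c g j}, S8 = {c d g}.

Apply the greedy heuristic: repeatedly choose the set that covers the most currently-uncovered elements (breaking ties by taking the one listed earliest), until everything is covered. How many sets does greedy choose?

5

Greedy: pick S7 (covers 4 new) → pick S2 (covers 2 new) → pick S5 (covers 2 new) → pick S3 (covers 1 new) → pick S6 (covers 1 new). Total picks: 5.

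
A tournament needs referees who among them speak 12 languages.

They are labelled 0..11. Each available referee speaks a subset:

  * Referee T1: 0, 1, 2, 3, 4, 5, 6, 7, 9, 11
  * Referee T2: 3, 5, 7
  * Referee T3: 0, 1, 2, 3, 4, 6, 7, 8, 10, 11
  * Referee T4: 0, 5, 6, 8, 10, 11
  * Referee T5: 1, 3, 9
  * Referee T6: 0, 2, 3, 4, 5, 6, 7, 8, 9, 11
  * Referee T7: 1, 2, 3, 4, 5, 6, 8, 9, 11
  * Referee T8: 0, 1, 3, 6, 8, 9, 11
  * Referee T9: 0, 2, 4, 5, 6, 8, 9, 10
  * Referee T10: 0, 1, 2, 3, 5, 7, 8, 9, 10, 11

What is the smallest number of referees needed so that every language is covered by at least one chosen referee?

2

T9 and T10 together: T9 ∪ T10 = {0, 1, 2, 3, 4, 5, 6, 7, 8, 9, 10, 11} — every language is covered.
No single referee has all 12 languages (the largest, T1, has 10), so 2 is optimal.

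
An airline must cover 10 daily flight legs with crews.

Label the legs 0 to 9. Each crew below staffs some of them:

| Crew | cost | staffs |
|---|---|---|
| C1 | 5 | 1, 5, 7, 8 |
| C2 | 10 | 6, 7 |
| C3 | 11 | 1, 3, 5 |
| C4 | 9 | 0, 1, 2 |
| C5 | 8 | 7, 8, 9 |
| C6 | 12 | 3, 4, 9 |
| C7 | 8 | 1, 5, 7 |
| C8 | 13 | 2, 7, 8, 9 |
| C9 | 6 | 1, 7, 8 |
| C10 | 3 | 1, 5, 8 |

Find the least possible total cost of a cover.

C2, C4, C6, C10 together cover every leg (C2 ∪ C4 ∪ C6 ∪ C10 = {0, 1, 2, 3, 4, 5, 6, 7, 8, 9}); total cost 10 + 9 + 12 + 3 = 34.
The greedy pick C10, C5, C4, C6, C2 costs 42; no covering selection beats 34.

34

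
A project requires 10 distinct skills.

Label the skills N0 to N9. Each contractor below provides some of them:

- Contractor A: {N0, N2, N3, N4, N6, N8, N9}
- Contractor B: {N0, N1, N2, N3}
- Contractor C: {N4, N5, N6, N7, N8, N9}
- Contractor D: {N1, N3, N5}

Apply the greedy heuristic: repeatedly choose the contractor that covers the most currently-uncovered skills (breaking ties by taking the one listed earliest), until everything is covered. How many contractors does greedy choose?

Greedy: pick A (covers 7 new) → pick C (covers 2 new) → pick B (covers 1 new). Total picks: 3.
(The true minimum cover uses only 2 contractors, so greedy is not optimal here.)

3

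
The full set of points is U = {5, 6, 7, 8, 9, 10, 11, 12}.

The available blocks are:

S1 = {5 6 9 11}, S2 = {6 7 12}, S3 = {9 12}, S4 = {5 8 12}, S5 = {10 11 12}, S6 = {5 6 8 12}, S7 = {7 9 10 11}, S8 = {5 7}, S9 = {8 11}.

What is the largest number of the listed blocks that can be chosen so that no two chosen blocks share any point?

S3, S8, S9 are pairwise disjoint (S3={9,12}; S8={5,7}; S9={8,11}).
Every remaining block overlaps one of these, and no 4 of the listed blocks are pairwise disjoint, so 3 is the maximum.

3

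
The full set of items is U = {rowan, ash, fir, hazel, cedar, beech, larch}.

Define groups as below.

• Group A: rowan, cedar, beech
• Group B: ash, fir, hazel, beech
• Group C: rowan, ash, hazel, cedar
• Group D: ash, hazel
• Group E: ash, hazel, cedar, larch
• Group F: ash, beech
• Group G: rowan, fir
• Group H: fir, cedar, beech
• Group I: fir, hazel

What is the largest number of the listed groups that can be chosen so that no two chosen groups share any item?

F, I are pairwise disjoint (F={ash,beech}; I={fir,hazel}).
Every remaining group overlaps one of these, and no 3 of the listed groups are pairwise disjoint, so 2 is the maximum.

2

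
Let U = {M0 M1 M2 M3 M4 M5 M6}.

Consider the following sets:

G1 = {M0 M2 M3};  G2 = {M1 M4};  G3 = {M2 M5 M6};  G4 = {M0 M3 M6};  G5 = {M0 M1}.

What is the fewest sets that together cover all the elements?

G2, G3, and G4 cover everything between them: the union {M0, M1, M2, M3, M4, M5, M6} is all of U.
Each set has at most 3 elements, and 2·3 = 6 < 7 — so at least 3 sets are needed, and 3 is optimal.

3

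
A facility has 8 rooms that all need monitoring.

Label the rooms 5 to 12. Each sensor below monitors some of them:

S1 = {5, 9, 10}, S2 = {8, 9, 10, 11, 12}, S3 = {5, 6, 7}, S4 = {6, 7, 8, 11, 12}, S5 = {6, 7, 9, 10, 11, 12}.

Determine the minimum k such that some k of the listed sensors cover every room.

S1 and S4 together: S1 ∪ S4 = {5, 6, 7, 8, 9, 10, 11, 12} — every room is covered.
No single sensor has all 8 rooms (the largest, S5, has 6), so 2 is optimal.

2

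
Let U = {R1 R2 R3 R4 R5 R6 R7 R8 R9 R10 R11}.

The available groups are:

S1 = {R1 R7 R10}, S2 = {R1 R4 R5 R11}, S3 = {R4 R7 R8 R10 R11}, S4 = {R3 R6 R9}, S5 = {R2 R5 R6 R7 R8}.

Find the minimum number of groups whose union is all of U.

4

S2, S3, S4, and S5 cover everything between them: the union {R1, R2, R3, R4, R5, R6, R7, R8, R9, R10, R11} is all of U.
No 3 of the 5 groups cover everything (all 10 combinations miss at least one point), so 4 is optimal.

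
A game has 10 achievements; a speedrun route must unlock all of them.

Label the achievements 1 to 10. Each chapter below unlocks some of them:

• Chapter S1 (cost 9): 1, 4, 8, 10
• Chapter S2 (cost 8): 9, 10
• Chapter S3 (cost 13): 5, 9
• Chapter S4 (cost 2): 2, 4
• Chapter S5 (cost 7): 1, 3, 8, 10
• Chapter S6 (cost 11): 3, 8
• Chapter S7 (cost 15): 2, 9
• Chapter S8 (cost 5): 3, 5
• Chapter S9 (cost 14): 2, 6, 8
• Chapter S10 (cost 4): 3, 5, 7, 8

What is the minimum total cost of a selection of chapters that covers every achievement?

35

S1, S2, S9, S10 together cover every achievement (S1 ∪ S2 ∪ S9 ∪ S10 = {1, 2, 3, 4, 5, 6, 7, 8, 9, 10}); total cost 9 + 8 + 14 + 4 = 35.
No covering selection has total cost below 35.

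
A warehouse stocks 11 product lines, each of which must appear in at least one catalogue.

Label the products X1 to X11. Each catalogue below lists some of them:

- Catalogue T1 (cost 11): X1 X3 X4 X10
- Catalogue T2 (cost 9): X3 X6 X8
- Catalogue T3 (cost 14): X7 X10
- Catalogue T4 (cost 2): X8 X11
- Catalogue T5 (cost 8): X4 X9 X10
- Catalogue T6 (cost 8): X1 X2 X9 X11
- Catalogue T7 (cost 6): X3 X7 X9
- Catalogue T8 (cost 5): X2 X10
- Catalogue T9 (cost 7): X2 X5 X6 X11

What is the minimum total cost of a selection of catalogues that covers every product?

26

T1, T4, T7, T9 together cover every product (T1 ∪ T4 ∪ T7 ∪ T9 = {X1, X2, X3, X4, X5, X6, X7, X8, X9, X10, X11}); total cost 11 + 2 + 6 + 7 = 26.
No covering selection has total cost below 26.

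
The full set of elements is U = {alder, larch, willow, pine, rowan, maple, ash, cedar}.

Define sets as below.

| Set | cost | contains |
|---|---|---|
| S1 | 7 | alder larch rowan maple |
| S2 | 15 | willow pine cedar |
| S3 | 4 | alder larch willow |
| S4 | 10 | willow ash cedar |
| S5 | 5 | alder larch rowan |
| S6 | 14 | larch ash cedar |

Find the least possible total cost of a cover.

32

S1, S2, S4 together cover every element (S1 ∪ S2 ∪ S4 = {alder, larch, willow, pine, rowan, maple, ash, cedar}); total cost 7 + 15 + 10 = 32.
The greedy pick S3, S1, S4, S2 costs 36; no covering selection beats 32.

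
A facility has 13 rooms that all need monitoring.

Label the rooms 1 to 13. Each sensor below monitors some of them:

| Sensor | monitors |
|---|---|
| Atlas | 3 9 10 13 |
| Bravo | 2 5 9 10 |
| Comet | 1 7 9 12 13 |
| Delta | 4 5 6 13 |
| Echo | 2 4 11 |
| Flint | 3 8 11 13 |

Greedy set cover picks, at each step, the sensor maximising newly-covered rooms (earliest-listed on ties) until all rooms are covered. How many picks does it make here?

4

Greedy: pick Comet (covers 5 new) → pick Bravo (covers 3 new) → pick Flint (covers 3 new) → pick Delta (covers 2 new). Total picks: 4.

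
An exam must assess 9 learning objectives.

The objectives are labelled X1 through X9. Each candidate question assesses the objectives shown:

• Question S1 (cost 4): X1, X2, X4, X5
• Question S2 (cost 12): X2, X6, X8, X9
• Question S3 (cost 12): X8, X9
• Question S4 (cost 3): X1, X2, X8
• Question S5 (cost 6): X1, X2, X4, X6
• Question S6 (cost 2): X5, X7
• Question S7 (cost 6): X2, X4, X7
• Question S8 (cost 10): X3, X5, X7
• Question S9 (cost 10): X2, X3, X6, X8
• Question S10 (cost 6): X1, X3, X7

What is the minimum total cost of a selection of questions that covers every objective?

S1, S2, S10 together cover every objective (S1 ∪ S2 ∪ S10 = {X1, X2, X3, X4, X5, X6, X7, X8, X9}); total cost 4 + 12 + 6 = 22.
The greedy pick S1, S6, S4, S9, S2 costs 31; no covering selection beats 22.

22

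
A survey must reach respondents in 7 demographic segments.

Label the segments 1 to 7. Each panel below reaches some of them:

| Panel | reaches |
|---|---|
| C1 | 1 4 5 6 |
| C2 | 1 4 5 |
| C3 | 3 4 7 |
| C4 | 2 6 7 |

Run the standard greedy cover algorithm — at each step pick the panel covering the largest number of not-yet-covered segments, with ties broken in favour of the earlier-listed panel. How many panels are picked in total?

Greedy: pick C1 (covers 4 new) → pick C3 (covers 2 new) → pick C4 (covers 1 new). Total picks: 3.

3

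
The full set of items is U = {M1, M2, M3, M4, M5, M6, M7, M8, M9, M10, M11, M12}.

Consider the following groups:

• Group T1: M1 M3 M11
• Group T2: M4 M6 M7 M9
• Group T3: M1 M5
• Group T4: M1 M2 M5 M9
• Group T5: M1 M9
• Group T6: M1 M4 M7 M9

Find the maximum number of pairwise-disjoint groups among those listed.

T1, T2 are pairwise disjoint (T1={M1,M3,M11}; T2={M4,M6,M7,M9}).
Every remaining group overlaps one of these, and no 3 of the listed groups are pairwise disjoint, so 2 is the maximum.

2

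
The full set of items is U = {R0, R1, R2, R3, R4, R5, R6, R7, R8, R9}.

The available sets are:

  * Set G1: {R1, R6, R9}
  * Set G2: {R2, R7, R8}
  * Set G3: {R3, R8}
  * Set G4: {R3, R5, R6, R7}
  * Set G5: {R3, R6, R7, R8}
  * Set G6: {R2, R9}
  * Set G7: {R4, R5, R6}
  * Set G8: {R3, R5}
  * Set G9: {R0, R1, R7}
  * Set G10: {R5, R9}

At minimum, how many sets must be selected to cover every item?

G5, G6, G7, and G9 cover everything between them: the union {R0, R1, R2, R3, R4, R5, R6, R7, R8, R9} is all of U.
Only G9 contains R0, so G9 is forced; the remaining 7 items need at least 3 more sets (each remaining set adds at most 3) — so at least 4 sets are needed, and 4 is optimal.

4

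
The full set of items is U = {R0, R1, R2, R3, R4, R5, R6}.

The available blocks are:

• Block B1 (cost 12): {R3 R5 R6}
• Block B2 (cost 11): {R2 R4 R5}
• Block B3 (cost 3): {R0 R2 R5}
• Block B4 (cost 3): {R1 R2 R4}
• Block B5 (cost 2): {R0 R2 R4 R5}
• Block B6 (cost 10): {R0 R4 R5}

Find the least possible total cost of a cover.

17

B1, B4, B5 together cover every item (B1 ∪ B4 ∪ B5 = {R0, R1, R2, R3, R4, R5, R6}); total cost 12 + 3 + 2 = 17.
No covering selection has total cost below 17.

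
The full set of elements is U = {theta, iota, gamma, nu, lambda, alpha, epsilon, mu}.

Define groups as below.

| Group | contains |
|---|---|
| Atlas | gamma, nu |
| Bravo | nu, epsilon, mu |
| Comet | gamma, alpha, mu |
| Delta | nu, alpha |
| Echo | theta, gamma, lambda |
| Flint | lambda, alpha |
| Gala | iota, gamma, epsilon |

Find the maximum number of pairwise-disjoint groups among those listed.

Atlas, Flint are pairwise disjoint (Atlas={gamma,nu}; Flint={lambda,alpha}).
Every remaining group overlaps one of these, and no 3 of the listed groups are pairwise disjoint, so 2 is the maximum.

2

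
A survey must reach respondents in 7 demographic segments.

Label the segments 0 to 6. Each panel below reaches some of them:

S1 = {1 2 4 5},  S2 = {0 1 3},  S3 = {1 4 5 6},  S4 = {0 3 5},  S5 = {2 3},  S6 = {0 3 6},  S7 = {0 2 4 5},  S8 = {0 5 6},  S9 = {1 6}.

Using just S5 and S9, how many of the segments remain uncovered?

3

Union of S5, S9 = {1, 2, 3, 6}.
Not covered: 0, 4, 5 — 3 segments.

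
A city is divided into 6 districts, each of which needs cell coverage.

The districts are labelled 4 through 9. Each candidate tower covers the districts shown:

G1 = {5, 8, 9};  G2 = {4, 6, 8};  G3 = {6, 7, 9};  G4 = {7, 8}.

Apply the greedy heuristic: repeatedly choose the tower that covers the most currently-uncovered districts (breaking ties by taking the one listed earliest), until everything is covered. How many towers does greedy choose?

3

Greedy: pick G1 (covers 3 new) → pick G2 (covers 2 new) → pick G3 (covers 1 new). Total picks: 3.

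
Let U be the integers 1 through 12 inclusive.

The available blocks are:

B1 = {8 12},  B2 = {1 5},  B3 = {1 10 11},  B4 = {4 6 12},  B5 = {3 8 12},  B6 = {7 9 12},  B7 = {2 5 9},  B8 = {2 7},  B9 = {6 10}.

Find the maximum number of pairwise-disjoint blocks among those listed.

B1, B2, B8, B9 are pairwise disjoint (B1={8,12}; B2={1,5}; B8={2,7}; B9={6,10}).
Every remaining block overlaps one of these, and no 5 of the listed blocks are pairwise disjoint, so 4 is the maximum.

4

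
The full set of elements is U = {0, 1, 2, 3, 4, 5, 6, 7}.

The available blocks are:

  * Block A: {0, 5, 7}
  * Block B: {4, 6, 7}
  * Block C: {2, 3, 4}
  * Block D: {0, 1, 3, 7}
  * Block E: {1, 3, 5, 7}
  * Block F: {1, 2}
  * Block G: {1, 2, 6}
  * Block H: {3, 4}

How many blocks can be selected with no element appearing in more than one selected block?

3

A, G, H are pairwise disjoint (A={0,5,7}; G={1,2,6}; H={3,4}).
Every remaining block overlaps one of these, and no 4 of the listed blocks are pairwise disjoint, so 3 is the maximum.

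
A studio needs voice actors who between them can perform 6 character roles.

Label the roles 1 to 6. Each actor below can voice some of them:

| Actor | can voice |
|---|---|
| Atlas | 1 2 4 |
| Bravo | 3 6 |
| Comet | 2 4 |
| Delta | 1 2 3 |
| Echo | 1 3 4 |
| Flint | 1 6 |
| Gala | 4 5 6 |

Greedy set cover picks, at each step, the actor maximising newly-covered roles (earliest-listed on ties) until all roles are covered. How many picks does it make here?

3

Greedy: pick Atlas (covers 3 new) → pick Bravo (covers 2 new) → pick Gala (covers 1 new). Total picks: 3.
(The true minimum cover uses only 2 actors, so greedy is not optimal here.)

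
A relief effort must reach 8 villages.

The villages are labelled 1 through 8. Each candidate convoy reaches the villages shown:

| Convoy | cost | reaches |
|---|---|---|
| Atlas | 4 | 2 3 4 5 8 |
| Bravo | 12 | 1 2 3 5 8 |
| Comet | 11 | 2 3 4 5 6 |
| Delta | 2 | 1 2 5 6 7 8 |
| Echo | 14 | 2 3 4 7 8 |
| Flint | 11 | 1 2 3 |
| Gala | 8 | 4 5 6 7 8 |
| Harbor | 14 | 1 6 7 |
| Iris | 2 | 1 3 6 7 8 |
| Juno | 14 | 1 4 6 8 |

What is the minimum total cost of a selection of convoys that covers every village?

Atlas, Iris together cover every village (Atlas ∪ Iris = {1, 2, 3, 4, 5, 6, 7, 8}); total cost 4 + 2 = 6.
No covering selection has total cost below 6.

6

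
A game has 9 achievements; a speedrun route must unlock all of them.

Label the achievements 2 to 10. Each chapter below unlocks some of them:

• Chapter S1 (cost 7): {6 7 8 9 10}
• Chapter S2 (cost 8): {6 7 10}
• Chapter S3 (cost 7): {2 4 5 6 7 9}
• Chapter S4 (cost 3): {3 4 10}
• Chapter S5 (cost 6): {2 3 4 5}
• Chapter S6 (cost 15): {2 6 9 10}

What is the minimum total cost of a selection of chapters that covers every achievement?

S1, S5 together cover every achievement (S1 ∪ S5 = {2, 3, 4, 5, 6, 7, 8, 9, 10}); total cost 7 + 6 = 13.
The greedy pick S4, S3, S1 costs 17; no covering selection beats 13.

13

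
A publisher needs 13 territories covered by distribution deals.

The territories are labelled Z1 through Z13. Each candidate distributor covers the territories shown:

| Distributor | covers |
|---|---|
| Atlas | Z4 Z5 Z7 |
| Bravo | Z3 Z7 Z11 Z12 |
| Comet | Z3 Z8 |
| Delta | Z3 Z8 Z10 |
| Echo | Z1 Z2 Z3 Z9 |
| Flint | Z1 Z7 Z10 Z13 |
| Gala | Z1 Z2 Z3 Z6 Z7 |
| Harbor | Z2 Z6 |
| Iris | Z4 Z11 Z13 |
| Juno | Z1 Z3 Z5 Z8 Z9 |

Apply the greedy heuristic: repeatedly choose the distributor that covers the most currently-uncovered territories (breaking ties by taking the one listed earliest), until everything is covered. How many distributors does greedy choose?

Greedy: pick Gala (covers 5 new) → pick Iris (covers 3 new) → pick Juno (covers 3 new) → pick Bravo (covers 1 new) → pick Delta (covers 1 new). Total picks: 5.

5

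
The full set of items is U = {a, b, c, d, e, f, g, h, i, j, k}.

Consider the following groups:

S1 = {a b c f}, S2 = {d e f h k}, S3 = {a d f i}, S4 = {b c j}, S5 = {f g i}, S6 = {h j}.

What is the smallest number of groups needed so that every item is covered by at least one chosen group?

4

Take {S2, S3, S4, S5}. Their union is {a, b, c, d, e, f, g, h, i, j, k}, which is all 11 items.
No 3 of the 6 groups cover everything (all 20 combinations miss at least one item), so 4 is optimal.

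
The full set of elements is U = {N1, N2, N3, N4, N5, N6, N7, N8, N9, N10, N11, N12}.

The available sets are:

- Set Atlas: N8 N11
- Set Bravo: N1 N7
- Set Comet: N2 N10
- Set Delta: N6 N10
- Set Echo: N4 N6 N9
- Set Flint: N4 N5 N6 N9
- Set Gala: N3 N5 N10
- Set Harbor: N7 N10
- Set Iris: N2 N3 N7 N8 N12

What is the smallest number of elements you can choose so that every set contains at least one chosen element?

4

The 4 elements {N1, N6, N8, N10} hit every set.
The sets Atlas, Bravo, Comet, Flint are pairwise disjoint, so any hitting set needs a separate element for each — at least 4. Hence 4 is optimal.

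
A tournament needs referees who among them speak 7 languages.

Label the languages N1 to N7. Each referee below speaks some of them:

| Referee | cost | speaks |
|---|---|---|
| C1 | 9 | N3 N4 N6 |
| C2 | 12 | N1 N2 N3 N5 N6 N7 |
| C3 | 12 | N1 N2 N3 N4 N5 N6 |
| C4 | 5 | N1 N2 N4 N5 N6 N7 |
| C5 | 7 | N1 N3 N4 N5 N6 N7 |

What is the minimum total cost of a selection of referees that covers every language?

C4, C5 together cover every language (C4 ∪ C5 = {N1, N2, N3, N4, N5, N6, N7}); total cost 5 + 7 = 12.
No covering selection has total cost below 12.

12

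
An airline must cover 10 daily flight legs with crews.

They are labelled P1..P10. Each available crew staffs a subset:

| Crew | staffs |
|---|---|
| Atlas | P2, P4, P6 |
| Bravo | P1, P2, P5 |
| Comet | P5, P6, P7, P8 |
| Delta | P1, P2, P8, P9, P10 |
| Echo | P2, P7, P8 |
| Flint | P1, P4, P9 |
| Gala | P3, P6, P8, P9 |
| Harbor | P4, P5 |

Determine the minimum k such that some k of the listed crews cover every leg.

4

Comet and Delta and Gala and Harbor together: Comet ∪ Delta ∪ Gala ∪ Harbor = {P1, P2, P3, P4, P5, P6, P7, P8, P9, P10} — every leg is covered.
No 3 of the 8 crews cover everything (all 56 combinations miss at least one leg), so 4 is optimal.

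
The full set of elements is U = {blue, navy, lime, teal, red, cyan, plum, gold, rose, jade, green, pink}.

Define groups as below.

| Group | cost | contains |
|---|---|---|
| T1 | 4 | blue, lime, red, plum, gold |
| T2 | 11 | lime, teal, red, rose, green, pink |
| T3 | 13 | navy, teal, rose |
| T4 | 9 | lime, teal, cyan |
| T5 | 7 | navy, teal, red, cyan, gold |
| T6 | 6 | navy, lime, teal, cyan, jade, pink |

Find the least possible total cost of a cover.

21

T1, T2, T6 together cover every element (T1 ∪ T2 ∪ T6 = {blue, navy, lime, teal, red, cyan, plum, gold, rose, jade, green, pink}); total cost 4 + 11 + 6 = 21.
No covering selection has total cost below 21.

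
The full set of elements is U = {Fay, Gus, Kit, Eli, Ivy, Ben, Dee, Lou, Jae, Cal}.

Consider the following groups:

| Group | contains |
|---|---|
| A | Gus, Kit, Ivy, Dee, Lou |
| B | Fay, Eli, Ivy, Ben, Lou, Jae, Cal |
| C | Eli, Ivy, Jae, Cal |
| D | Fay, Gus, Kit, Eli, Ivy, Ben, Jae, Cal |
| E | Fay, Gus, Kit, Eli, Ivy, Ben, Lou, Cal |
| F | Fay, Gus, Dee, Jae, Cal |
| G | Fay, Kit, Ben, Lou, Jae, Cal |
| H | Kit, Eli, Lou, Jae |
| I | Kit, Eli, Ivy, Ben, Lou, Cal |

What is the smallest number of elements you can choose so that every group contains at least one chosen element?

2

Take T = {Lou, Cal}. Each listed group contains at least one of these, so T is a hitting set of size 2.
No single element lies in every group, so at least 2 are needed and 2 is optimal.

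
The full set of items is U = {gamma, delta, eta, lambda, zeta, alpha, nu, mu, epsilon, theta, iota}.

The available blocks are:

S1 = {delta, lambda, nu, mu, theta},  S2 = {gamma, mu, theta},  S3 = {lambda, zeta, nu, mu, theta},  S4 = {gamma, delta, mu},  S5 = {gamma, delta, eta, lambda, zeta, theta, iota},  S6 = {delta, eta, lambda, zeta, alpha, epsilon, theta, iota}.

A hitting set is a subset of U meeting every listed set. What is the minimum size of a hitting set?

2

Take H = {gamma, lambda}. Each listed block contains at least one of these, so H is a hitting set of size 2.
No single item lies in every block, so at least 2 are needed and 2 is optimal.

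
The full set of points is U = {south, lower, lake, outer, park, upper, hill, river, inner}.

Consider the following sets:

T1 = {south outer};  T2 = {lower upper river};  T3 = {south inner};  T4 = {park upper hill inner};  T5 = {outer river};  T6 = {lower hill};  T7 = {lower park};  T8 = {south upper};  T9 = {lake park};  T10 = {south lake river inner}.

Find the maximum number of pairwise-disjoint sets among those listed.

T5, T6, T8, T9 are pairwise disjoint (T5={outer,river}; T6={lower,hill}; T8={south,upper}; T9={lake,park}).
Every remaining set overlaps one of these, and no 5 of the listed sets are pairwise disjoint, so 4 is the maximum.

4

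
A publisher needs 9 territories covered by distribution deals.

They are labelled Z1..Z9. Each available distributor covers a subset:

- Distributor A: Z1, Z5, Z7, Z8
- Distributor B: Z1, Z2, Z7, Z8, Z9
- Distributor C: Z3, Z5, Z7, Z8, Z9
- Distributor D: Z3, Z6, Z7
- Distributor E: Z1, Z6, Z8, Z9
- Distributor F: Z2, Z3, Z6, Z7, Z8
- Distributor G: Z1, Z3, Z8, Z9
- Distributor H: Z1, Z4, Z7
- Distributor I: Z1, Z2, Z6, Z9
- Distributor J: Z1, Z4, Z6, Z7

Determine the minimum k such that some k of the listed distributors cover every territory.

3

C and F and J together: C ∪ F ∪ J = {Z1, Z2, Z3, Z4, Z5, Z6, Z7, Z8, Z9} — every territory is covered.
No 2 of the 10 distributors cover everything (all 45 combinations miss at least one territory), so 3 is optimal.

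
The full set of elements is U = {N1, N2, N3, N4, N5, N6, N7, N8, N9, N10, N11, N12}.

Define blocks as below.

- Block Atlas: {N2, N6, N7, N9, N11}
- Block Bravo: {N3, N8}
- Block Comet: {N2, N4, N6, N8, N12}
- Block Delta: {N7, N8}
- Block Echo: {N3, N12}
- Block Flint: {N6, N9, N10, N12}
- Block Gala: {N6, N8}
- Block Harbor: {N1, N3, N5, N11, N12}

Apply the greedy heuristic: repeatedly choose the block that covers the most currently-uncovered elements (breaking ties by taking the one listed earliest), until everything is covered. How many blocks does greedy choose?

Greedy: pick Atlas (covers 5 new) → pick Harbor (covers 4 new) → pick Comet (covers 2 new) → pick Flint (covers 1 new). Total picks: 4.

4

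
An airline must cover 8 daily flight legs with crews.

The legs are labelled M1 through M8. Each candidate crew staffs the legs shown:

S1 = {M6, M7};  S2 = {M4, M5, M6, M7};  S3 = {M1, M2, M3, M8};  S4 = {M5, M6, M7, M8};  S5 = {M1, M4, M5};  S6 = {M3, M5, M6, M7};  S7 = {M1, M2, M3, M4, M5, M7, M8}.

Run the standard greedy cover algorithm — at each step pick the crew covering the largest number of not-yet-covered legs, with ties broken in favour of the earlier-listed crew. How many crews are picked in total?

Greedy: pick S7 (covers 7 new) → pick S1 (covers 1 new). Total picks: 2.

2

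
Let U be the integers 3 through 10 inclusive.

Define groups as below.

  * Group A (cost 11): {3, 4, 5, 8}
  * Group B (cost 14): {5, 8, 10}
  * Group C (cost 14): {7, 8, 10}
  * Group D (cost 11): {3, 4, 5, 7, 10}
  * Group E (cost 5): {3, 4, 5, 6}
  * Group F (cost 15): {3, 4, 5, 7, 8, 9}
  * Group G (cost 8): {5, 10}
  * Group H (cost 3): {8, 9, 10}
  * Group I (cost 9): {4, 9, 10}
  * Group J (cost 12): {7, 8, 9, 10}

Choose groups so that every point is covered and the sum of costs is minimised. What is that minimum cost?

17

E, J together cover every point (E ∪ J = {3, 4, 5, 6, 7, 8, 9, 10}); total cost 5 + 12 = 17.
The greedy pick H, E, D costs 19; no covering selection beats 17.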